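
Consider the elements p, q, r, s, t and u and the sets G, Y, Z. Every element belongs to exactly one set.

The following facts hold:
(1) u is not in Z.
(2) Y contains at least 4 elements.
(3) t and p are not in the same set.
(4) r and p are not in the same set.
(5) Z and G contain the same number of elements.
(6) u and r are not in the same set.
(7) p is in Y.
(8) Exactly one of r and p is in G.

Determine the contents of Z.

Z = {t}

From (1): u ∉ Z.
From (7): p ∈ Y.
(3): t ∉ Y.
(4): r ∉ Y.
(8) (exactly one): r ∈ G.
(2): only 4 candidates remain for Y, so all are in.
Suppose t ∉ Z: no assignment then satisfies all the clues, so t ∈ Z.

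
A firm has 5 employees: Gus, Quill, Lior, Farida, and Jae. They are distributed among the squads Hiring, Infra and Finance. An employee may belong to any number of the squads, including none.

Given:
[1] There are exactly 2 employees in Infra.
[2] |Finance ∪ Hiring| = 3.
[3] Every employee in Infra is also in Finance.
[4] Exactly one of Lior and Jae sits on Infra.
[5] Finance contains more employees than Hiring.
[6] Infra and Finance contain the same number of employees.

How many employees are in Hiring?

1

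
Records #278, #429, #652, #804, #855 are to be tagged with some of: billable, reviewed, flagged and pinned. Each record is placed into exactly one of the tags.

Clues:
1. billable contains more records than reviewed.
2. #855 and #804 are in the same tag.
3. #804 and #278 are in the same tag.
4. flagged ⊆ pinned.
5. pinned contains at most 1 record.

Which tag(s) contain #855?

#855: billable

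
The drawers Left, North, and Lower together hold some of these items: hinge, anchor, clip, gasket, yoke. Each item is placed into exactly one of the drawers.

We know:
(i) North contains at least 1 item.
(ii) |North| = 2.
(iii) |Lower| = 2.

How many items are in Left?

1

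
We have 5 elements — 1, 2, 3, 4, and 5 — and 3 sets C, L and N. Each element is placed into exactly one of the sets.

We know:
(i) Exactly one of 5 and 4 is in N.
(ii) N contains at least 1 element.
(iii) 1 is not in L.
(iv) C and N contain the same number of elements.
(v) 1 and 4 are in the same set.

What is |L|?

1

From (iii): 1 ∉ L.
(v): 4 matches 1: 4 ∉ L.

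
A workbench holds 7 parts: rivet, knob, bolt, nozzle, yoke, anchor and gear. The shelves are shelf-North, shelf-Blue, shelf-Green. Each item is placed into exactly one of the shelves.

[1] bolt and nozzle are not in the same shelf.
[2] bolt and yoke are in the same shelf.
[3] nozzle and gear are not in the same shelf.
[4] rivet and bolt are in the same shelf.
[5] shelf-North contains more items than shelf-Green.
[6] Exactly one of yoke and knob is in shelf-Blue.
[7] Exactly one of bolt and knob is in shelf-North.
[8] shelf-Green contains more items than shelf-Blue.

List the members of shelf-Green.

shelf-Green = {anchor, nozzle}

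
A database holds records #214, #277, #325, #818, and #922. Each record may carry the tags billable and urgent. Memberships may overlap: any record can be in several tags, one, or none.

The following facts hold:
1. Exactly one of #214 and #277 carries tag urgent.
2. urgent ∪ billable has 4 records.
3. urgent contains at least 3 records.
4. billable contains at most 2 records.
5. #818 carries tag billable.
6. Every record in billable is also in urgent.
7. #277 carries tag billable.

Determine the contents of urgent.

From (5): #818 ∈ billable.
From (7): #277 ∈ billable.
(4): billable already has 2, so the rest are out.
(6) with #277 ∈ billable: #277 ∈ urgent.
(6) with #818 ∈ billable: #818 ∈ urgent.
(1) (exactly one): #214 ∉ urgent.
Suppose #325 ∉ urgent: no assignment then satisfies all the clues, so #325 ∈ urgent.

urgent = {#277, #325, #818, #922}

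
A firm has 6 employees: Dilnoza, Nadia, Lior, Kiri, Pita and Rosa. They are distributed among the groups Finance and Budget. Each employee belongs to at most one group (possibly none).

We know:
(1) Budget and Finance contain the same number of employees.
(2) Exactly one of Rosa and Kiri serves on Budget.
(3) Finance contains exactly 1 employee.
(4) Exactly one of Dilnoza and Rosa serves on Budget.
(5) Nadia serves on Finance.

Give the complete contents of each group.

Finance = {Nadia}; Budget = {Rosa}

From (5): Nadia ∈ Finance.
(3): Finance already has 1, so the rest are out.
Suppose Dilnoza ∈ Budget: no assignment then satisfies all the clues, so Dilnoza ∉ Budget.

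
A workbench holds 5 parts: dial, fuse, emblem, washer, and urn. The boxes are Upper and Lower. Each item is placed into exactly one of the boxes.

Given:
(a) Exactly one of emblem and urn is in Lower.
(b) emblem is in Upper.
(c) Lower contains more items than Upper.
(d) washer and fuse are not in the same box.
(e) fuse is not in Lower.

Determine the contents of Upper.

From (b): emblem ∈ Upper.
From (e): fuse ∉ Lower.
(a) (exactly one): urn ∈ Lower.
Only one box left: fuse ∈ Upper.
(d): washer ∉ Upper.
Only one box left: washer ∈ Lower.
Suppose dial ∈ Upper: no assignment then satisfies all the clues, so dial ∉ Upper.

Upper = {emblem, fuse}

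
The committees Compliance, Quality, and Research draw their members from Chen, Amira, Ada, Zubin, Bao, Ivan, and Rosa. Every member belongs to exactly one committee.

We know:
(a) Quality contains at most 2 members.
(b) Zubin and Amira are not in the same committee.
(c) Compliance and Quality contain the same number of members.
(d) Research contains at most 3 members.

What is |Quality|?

2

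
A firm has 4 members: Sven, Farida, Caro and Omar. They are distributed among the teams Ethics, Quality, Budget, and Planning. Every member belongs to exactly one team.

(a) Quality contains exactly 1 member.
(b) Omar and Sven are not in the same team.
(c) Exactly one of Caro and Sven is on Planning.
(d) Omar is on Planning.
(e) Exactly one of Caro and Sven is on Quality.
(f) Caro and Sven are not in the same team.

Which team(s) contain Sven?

Sven: Quality

From (d): Omar ∈ Planning.
(b): Sven ∉ Planning.
(c) (exactly one): Caro ∈ Planning.
(e) (exactly one): Sven ∈ Quality.
(a): Quality already has 1, so the rest are out.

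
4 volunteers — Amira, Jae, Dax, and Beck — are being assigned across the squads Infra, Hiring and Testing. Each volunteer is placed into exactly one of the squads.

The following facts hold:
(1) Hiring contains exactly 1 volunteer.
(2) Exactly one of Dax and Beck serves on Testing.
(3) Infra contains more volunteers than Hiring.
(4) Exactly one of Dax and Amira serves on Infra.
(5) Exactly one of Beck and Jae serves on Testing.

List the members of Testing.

Testing = {Beck}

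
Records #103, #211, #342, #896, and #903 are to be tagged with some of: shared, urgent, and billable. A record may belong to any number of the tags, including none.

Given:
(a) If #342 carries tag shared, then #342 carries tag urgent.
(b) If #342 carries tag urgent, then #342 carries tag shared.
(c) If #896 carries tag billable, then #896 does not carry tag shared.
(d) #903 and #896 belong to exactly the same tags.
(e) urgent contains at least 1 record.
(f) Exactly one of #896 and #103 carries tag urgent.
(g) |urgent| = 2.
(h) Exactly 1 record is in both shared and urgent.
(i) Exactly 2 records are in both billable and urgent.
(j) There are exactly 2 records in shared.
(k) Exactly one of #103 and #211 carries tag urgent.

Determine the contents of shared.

shared = {#211, #342}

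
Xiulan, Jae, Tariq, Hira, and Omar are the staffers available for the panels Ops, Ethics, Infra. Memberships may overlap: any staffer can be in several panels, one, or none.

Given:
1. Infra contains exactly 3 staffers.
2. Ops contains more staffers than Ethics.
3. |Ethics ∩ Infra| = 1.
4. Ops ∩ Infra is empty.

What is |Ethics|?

1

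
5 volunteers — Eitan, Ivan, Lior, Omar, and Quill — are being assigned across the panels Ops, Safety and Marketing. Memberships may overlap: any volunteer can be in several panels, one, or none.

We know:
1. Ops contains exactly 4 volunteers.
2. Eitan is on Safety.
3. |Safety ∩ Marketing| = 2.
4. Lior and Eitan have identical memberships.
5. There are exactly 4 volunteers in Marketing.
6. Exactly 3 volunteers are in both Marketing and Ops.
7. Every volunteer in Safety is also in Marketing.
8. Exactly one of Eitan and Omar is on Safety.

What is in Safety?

Safety = {Eitan, Lior}

From (2): Eitan ∈ Safety.
(4): Lior matches Eitan: Lior ∈ Safety.
(7) with Eitan ∈ Safety: Eitan ∈ Marketing.
(7) with Lior ∈ Safety: Lior ∈ Marketing.
(8) (exactly one): Omar ∉ Safety.
Suppose Ivan ∈ Safety: no assignment then satisfies all the clues, so Ivan ∉ Safety.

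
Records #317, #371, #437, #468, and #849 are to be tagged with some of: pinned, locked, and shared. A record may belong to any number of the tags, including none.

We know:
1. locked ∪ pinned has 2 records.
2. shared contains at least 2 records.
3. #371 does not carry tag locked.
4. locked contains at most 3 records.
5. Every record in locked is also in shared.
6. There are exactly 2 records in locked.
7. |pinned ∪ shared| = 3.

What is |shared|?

3

From (3): #371 ∉ locked.
Suppose #371 ∈ pinned: no assignment then satisfies all the clues, so #371 ∉ pinned.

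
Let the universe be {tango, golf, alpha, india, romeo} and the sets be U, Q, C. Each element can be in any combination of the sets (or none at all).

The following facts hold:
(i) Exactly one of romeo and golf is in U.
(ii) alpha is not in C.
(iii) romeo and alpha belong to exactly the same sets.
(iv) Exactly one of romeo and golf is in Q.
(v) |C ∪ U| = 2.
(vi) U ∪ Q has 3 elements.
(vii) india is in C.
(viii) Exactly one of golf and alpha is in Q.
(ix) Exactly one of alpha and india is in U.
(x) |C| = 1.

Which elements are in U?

U = {golf, india}

From (ii): alpha ∉ C.
From (vii): india ∈ C.
(iii): romeo matches alpha: romeo ∉ C.
(x): C already has 1, so the rest are out.
Suppose tango ∈ U: no assignment then satisfies all the clues, so tango ∉ U.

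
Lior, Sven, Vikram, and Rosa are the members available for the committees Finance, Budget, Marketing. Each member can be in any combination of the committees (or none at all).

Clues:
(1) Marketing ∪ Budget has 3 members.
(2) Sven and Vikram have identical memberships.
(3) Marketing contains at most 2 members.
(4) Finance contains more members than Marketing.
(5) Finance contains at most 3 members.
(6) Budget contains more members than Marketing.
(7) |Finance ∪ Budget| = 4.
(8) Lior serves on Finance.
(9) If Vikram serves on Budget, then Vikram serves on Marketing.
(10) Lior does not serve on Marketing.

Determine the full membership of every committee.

Finance = {Lior, Sven, Vikram}; Budget = {Rosa, Sven, Vikram}; Marketing = {Sven, Vikram}

From (8): Lior ∈ Finance.
From (10): Lior ∉ Marketing.
Suppose Lior ∈ Budget: no assignment then satisfies all the clues, so Lior ∉ Budget.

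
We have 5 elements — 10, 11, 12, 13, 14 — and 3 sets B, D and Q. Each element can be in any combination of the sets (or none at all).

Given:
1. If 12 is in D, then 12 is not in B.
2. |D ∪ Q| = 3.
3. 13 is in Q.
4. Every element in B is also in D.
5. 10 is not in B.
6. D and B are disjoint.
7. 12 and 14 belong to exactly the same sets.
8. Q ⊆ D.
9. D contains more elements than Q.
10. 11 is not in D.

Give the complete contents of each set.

From (3): 13 ∈ Q.
From (5): 10 ∉ B.
From (10): 11 ∉ D.
(4) contrapositive: 11 ∉ B.
(8) contrapositive: 11 ∉ Q.
(8) with 13 ∈ Q: 13 ∈ D.
(6) (disjoint): 13 ∉ B.
Suppose 10 ∈ D: no assignment then satisfies all the clues, so 10 ∉ D.

B = {}; D = {12, 13, 14}; Q = {13}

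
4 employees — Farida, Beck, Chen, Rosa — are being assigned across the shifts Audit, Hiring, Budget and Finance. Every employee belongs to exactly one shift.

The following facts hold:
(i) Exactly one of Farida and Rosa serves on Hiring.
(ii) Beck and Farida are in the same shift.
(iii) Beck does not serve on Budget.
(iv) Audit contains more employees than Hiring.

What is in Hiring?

Hiring = {Rosa}

From (iii): Beck ∉ Budget.
(ii): Farida matches Beck: Farida ∉ Budget.
Suppose Farida ∈ Hiring: no assignment then satisfies all the clues, so Farida ∉ Hiring.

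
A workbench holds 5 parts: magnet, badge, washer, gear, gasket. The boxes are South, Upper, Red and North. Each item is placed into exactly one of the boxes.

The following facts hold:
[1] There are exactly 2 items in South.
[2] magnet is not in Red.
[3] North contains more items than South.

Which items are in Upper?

From (2): magnet ∉ Red.
Suppose magnet ∈ Upper: no assignment then satisfies all the clues, so magnet ∉ Upper.

Upper = {}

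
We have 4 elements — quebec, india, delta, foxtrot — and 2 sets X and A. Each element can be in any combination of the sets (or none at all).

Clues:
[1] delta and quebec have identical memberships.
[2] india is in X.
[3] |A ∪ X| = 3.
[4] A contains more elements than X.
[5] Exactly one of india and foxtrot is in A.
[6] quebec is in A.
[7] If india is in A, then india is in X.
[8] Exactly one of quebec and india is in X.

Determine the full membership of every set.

X = {india}; A = {delta, india, quebec}

From (2): india ∈ X.
From (6): quebec ∈ A.
(1): delta matches quebec: delta ∈ A.
(8) (exactly one): quebec ∉ X.
(1): delta matches quebec: delta ∉ X.
Suppose india ∉ A: no assignment then satisfies all the clues, so india ∈ A.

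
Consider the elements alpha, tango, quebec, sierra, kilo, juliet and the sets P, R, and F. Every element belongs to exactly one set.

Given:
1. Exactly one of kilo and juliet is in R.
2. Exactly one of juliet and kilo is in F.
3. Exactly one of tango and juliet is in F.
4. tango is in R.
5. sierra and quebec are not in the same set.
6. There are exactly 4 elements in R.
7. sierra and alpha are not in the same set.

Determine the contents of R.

R = {alpha, kilo, quebec, tango}

From (4): tango ∈ R.
(3) (exactly one): juliet ∈ F.
(1) (exactly one): kilo ∈ R.
Suppose alpha ∉ R: no assignment then satisfies all the clues, so alpha ∈ R.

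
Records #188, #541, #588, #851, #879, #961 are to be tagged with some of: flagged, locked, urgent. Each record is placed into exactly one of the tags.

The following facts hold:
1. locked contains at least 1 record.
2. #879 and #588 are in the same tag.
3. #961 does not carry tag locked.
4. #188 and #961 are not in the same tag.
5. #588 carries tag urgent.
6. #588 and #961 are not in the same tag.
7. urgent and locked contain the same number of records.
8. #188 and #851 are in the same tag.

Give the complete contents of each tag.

flagged = {#541, #961}; locked = {#188, #851}; urgent = {#588, #879}

From (3): #961 ∉ locked.
From (5): #588 ∈ urgent.
(2): #879 matches #588: #879 ∉ flagged.
(2): #879 matches #588: #879 ∉ locked.
(2): #879 matches #588: #879 ∈ urgent.
(6): #961 ∉ urgent.
Only one tag left: #961 ∈ flagged.
(4): #188 ∉ flagged.
(8): #851 matches #188: #851 ∉ flagged.
Suppose #188 ∉ locked: no assignment then satisfies all the clues, so #188 ∈ locked.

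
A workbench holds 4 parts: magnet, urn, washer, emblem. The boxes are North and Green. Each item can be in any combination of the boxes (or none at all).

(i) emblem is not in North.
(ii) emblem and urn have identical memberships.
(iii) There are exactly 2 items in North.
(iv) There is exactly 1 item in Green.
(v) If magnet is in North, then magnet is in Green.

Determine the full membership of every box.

North = {magnet, washer}; Green = {magnet}

From (i): emblem ∉ North.
(ii): urn matches emblem: urn ∉ North.
(iii): only 2 candidates remain for North, so all are in.
(v): magnet ∈ Green.
(iv): Green already has 1, so the rest are out.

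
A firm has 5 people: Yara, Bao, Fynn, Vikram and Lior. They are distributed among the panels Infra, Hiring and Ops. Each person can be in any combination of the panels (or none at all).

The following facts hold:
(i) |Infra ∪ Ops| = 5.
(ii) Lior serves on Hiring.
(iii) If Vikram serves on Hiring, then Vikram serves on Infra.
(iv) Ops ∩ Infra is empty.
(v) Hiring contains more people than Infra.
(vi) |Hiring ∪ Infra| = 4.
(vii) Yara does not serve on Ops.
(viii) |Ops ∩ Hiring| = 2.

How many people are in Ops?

From (ii): Lior ∈ Hiring.
From (vii): Yara ∉ Ops.
Suppose Yara ∉ Infra: no assignment then satisfies all the clues, so Yara ∈ Infra.

3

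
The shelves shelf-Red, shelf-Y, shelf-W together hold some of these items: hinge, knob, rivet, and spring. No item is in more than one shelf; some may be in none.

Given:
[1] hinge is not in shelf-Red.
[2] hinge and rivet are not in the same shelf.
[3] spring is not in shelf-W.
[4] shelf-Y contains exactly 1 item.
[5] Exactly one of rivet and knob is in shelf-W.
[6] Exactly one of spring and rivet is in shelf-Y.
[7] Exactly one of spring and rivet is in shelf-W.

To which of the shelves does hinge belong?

From (1): hinge ∉ shelf-Red.
From (3): spring ∉ shelf-W.
(7) (exactly one): rivet ∈ shelf-W.
(2): hinge ∉ shelf-W.
(5) (exactly one): knob ∉ shelf-W.
(6) (exactly one): spring ∈ shelf-Y.
(4): shelf-Y already has 1, so the rest are out.

hinge: none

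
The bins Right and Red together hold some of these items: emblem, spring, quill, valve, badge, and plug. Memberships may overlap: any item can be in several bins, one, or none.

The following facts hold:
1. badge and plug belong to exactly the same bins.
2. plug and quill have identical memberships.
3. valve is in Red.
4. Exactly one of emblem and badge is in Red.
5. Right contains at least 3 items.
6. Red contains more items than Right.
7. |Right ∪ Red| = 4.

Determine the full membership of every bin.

Right = {badge, plug, quill}; Red = {badge, plug, quill, valve}

From (3): valve ∈ Red.
Suppose emblem ∈ Right: no assignment then satisfies all the clues, so emblem ∉ Right.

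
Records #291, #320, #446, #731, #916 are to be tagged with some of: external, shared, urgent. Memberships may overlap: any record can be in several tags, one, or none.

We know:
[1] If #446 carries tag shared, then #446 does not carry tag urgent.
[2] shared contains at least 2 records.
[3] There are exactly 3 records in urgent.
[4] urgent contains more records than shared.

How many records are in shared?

2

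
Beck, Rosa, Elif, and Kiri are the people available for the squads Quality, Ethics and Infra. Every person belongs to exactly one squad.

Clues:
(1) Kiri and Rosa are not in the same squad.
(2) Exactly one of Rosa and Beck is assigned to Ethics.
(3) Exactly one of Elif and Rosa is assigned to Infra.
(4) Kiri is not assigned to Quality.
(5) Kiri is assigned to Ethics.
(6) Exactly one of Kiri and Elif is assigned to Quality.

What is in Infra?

From (4): Kiri ∉ Quality.
From (5): Kiri ∈ Ethics.
(1): Rosa ∉ Ethics.
(2) (exactly one): Beck ∈ Ethics.
(6) (exactly one): Elif ∈ Quality.
(3) (exactly one): Rosa ∈ Infra.

Infra = {Rosa}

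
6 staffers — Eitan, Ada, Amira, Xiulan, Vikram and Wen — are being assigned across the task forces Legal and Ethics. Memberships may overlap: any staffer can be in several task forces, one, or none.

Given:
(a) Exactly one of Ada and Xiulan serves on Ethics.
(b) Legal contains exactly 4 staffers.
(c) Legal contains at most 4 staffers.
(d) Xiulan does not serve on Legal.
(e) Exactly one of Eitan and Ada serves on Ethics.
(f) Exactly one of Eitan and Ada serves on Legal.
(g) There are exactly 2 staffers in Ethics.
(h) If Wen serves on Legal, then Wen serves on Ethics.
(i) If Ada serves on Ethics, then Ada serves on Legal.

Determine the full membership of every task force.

Legal = {Ada, Amira, Vikram, Wen}; Ethics = {Ada, Wen}

From (d): Xiulan ∉ Legal.
Suppose Eitan ∈ Legal: no assignment then satisfies all the clues, so Eitan ∉ Legal.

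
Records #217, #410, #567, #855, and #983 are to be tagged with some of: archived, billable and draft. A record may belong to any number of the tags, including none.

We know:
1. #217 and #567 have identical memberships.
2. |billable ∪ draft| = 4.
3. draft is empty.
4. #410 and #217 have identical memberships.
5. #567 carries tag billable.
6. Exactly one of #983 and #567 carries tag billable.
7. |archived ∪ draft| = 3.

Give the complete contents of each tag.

archived = {#217, #410, #567}; billable = {#217, #410, #567, #855}; draft = {}

From (5): #567 ∈ billable.
(1): #217 matches #567: #217 ∈ billable.
(3): draft already has 0, so the rest are out.
(4): #410 matches #217: #410 ∈ billable.
(6) (exactly one): #983 ∉ billable.
Suppose #217 ∉ archived: no assignment then satisfies all the clues, so #217 ∈ archived.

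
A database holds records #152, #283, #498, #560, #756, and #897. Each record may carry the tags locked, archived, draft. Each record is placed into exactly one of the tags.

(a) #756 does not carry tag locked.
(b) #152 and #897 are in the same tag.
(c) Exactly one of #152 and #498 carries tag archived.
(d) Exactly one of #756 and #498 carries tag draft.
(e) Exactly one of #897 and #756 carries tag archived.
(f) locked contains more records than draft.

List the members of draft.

draft = {#756}

From (a): #756 ∉ locked.
Suppose #152 ∈ draft: no assignment then satisfies all the clues, so #152 ∉ draft.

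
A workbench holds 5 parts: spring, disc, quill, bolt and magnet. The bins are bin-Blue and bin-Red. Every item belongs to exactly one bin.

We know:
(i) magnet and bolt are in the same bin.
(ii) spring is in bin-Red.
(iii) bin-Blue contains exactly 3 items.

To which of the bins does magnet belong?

From (ii): spring ∈ bin-Red.
Suppose magnet ∉ bin-Blue: no assignment then satisfies all the clues, so magnet ∈ bin-Blue.

magnet: bin-Blue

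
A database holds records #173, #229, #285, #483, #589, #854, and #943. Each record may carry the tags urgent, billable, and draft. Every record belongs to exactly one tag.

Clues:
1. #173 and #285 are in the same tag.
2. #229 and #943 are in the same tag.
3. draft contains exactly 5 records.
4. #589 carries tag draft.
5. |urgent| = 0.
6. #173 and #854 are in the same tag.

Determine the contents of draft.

From (4): #589 ∈ draft.
(5): urgent already has 0, so the rest are out.
Suppose #173 ∉ draft: no assignment then satisfies all the clues, so #173 ∈ draft.

draft = {#173, #285, #483, #589, #854}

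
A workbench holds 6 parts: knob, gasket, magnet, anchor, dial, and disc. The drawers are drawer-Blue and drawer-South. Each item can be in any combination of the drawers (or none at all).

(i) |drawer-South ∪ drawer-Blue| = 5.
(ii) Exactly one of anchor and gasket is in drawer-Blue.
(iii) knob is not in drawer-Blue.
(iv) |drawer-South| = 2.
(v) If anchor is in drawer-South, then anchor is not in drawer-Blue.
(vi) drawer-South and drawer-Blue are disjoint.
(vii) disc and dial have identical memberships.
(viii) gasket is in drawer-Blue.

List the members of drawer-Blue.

From (iii): knob ∉ drawer-Blue.
From (viii): gasket ∈ drawer-Blue.
(ii) (exactly one): anchor ∉ drawer-Blue.
(vi) (disjoint): gasket ∉ drawer-South.
Suppose magnet ∈ drawer-Blue: no assignment then satisfies all the clues, so magnet ∉ drawer-Blue.

drawer-Blue = {dial, disc, gasket}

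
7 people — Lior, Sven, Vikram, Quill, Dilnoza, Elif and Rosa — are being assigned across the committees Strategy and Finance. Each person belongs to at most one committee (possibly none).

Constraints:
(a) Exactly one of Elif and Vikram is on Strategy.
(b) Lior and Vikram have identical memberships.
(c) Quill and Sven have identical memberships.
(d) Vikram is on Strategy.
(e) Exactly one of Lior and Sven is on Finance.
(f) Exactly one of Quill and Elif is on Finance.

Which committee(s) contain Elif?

Elif: none

From (d): Vikram ∈ Strategy.
(a) (exactly one): Elif ∉ Strategy.
(b): Lior matches Vikram: Lior ∈ Strategy.
(e) (exactly one): Sven ∈ Finance.
(c): Quill matches Sven: Quill ∉ Strategy.
(c): Quill matches Sven: Quill ∈ Finance.
(f) (exactly one): Elif ∉ Finance.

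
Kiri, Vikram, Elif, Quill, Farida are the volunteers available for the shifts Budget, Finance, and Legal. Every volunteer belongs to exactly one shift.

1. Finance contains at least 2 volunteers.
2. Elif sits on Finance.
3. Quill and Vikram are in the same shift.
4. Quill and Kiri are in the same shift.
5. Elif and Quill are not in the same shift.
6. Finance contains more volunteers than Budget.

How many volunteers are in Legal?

From (2): Elif ∈ Finance.
(5): Quill ∉ Finance.
(3): Vikram matches Quill: Vikram ∉ Finance.
(4): Kiri matches Quill: Kiri ∉ Finance.
(1): only 2 candidates remain for Finance, so all are in.
Suppose Kiri ∈ Budget: no assignment then satisfies all the clues, so Kiri ∉ Budget.

3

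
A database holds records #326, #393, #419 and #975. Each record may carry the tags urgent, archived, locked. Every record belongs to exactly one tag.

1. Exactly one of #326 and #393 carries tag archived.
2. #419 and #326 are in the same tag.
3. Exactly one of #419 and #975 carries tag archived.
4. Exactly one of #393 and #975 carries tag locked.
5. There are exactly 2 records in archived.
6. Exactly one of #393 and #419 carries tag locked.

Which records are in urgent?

urgent = {#975}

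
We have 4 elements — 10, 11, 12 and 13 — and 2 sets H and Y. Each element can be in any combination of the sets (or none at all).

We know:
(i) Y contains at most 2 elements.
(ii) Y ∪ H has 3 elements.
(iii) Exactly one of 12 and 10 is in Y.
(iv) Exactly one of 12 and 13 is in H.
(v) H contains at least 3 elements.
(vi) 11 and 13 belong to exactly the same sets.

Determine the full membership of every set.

H = {10, 11, 13}; Y = {10}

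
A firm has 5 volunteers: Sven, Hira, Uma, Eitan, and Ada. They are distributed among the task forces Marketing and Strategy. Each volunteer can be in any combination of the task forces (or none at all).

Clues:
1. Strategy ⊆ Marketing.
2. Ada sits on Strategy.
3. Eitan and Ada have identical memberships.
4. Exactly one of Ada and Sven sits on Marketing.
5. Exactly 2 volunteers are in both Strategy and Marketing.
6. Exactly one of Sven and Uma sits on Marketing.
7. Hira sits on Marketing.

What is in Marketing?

From (2): Ada ∈ Strategy.
From (7): Hira ∈ Marketing.
(1) with Ada ∈ Strategy: Ada ∈ Marketing.
(3): Eitan matches Ada: Eitan ∈ Marketing.
(3): Eitan matches Ada: Eitan ∈ Strategy.
(4) (exactly one): Sven ∉ Marketing.
(6) (exactly one): Uma ∈ Marketing.
(1) contrapositive: Sven ∉ Strategy.

Marketing = {Ada, Eitan, Hira, Uma}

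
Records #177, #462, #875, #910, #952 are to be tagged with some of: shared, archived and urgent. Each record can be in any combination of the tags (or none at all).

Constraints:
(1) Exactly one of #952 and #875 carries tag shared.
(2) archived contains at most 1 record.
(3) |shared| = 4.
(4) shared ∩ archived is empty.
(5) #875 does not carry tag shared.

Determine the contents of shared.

From (5): #875 ∉ shared.
(1) (exactly one): #952 ∈ shared.
(3): only 4 candidates remain for shared, so all are in.
(4) (disjoint): #177 ∉ archived.
(4) (disjoint): #462 ∉ archived.
(4) (disjoint): #910 ∉ archived.
(4) (disjoint): #952 ∉ archived.

shared = {#177, #462, #910, #952}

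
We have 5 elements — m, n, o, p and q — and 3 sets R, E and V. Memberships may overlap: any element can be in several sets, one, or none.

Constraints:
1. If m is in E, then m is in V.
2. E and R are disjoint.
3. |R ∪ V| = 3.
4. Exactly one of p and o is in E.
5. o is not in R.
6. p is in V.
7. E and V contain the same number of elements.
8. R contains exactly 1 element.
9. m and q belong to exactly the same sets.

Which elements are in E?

E = {m, o, q}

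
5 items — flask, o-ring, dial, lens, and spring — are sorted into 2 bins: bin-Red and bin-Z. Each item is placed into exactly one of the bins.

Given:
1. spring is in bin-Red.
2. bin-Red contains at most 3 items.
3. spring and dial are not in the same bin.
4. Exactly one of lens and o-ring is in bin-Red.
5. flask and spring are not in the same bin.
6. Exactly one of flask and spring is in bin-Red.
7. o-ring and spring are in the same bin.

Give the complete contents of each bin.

From (1): spring ∈ bin-Red.
(3): dial ∉ bin-Red.
(5): flask ∉ bin-Red.
(7): o-ring matches spring: o-ring ∈ bin-Red.
Only one bin left: flask ∈ bin-Z.
Only one bin left: dial ∈ bin-Z.
(4) (exactly one): lens ∉ bin-Red.
Only one bin left: lens ∈ bin-Z.

bin-Red = {o-ring, spring}; bin-Z = {dial, flask, lens}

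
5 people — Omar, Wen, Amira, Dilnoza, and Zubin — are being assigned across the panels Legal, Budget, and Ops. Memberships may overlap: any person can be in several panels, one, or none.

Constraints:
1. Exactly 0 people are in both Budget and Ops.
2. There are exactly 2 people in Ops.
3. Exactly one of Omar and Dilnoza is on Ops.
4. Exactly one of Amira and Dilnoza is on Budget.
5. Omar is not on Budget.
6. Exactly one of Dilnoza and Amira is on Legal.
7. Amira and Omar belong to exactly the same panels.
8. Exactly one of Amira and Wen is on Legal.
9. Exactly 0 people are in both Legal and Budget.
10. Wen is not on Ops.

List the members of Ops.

From (5): Omar ∉ Budget.
From (10): Wen ∉ Ops.
(7): Amira matches Omar: Amira ∉ Budget.
(4) (exactly one): Dilnoza ∈ Budget.
Suppose Omar ∉ Ops: no assignment then satisfies all the clues, so Omar ∈ Ops.

Ops = {Amira, Omar}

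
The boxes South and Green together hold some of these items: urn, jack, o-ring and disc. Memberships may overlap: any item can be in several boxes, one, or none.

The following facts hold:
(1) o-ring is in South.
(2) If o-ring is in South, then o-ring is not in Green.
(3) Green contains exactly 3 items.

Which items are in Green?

From (1): o-ring ∈ South.
(2): o-ring ∉ Green.
(3): only 3 candidates remain for Green, so all are in.

Green = {disc, jack, urn}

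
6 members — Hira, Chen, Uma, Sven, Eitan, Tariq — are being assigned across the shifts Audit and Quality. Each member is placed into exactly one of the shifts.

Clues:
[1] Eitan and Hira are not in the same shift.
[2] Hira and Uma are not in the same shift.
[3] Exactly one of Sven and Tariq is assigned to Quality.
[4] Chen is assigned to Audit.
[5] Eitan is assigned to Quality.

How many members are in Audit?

3

From (4): Chen ∈ Audit.
From (5): Eitan ∈ Quality.
(1): Hira ∉ Quality.
Only one shift left: Hira ∈ Audit.
(2): Uma ∉ Audit.
Only one shift left: Uma ∈ Quality.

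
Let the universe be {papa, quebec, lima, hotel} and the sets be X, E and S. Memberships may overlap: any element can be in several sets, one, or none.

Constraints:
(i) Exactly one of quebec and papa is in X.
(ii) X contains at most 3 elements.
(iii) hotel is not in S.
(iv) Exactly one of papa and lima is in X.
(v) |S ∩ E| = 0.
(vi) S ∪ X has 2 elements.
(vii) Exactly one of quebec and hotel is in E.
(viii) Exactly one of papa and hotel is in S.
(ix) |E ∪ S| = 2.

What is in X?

From (iii): hotel ∉ S.
(viii) (exactly one): papa ∈ S.
Suppose papa ∉ X: no assignment then satisfies all the clues, so papa ∈ X.

X = {hotel, papa}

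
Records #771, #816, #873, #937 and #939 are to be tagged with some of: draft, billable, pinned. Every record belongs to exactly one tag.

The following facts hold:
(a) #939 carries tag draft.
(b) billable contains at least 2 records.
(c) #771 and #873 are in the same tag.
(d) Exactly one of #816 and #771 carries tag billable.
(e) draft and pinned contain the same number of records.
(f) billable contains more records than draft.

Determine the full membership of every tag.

draft = {#939}; billable = {#771, #873, #937}; pinned = {#816}

From (a): #939 ∈ draft.
Suppose #771 ∈ draft: no assignment then satisfies all the clues, so #771 ∉ draft.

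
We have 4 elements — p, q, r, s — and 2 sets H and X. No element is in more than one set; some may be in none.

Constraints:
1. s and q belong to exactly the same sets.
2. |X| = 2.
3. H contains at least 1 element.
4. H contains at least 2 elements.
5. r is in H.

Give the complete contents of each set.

H = {p, r}; X = {q, s}

From (5): r ∈ H.
Suppose p ∉ H: no assignment then satisfies all the clues, so p ∈ H.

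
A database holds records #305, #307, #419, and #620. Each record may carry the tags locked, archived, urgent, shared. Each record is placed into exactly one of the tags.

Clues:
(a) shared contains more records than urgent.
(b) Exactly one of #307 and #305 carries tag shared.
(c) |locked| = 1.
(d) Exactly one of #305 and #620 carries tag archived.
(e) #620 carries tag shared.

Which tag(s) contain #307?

#307: shared

From (e): #620 ∈ shared.
(d) (exactly one): #305 ∈ archived.
(b) (exactly one): #307 ∈ shared.
(c): only 1 candidates remain for locked, so all are in.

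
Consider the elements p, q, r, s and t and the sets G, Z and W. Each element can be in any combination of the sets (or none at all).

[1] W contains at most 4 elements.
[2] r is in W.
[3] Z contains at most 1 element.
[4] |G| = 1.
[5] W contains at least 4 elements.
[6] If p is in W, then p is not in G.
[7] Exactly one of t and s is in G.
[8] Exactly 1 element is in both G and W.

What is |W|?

4

From (2): r ∈ W.
Suppose p ∈ G: no assignment then satisfies all the clues, so p ∉ G.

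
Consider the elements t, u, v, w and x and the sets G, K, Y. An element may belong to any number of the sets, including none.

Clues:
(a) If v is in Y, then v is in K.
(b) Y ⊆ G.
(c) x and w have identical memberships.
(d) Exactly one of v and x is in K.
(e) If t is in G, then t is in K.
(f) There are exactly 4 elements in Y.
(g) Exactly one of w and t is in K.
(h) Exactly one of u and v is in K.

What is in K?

K = {t, v}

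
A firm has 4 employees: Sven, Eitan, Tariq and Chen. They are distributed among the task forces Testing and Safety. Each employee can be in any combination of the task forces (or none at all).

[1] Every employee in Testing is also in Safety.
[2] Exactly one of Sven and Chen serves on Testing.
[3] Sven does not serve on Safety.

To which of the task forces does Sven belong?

From (3): Sven ∉ Safety.
(1) contrapositive: Sven ∉ Testing.
(2) (exactly one): Chen ∈ Testing.
(1) with Chen ∈ Testing: Chen ∈ Safety.

Sven: none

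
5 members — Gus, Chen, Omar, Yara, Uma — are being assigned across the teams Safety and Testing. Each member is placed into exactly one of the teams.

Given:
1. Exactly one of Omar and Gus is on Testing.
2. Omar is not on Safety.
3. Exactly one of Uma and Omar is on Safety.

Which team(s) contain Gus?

Gus: Safety

From (2): Omar ∉ Safety.
(3) (exactly one): Uma ∈ Safety.
Only one team left: Omar ∈ Testing.
(1) (exactly one): Gus ∉ Testing.
Only one team left: Gus ∈ Safety.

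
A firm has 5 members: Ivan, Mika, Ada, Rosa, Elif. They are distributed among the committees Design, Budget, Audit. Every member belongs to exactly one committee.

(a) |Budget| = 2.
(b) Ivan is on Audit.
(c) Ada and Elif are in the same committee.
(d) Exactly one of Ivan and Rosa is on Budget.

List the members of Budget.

From (b): Ivan ∈ Audit.
(d) (exactly one): Rosa ∈ Budget.
Suppose Mika ∉ Budget: no assignment then satisfies all the clues, so Mika ∈ Budget.

Budget = {Mika, Rosa}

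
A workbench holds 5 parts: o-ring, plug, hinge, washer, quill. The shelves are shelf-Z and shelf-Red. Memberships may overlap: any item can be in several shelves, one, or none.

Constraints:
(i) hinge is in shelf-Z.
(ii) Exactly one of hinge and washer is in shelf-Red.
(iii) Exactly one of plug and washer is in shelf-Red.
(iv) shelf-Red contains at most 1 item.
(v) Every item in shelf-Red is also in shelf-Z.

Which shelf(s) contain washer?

washer: shelf-Red, shelf-Z

From (i): hinge ∈ shelf-Z.
Suppose washer ∉ shelf-Z: no assignment then satisfies all the clues, so washer ∈ shelf-Z.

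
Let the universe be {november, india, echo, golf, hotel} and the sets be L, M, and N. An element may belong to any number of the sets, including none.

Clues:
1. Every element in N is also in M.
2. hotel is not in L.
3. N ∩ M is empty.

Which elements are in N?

N = {}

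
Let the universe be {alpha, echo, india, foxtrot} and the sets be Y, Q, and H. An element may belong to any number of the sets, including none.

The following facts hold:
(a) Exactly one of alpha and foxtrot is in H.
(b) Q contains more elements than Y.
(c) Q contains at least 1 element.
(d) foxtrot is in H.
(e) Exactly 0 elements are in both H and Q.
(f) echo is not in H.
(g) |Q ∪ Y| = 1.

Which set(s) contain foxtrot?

foxtrot: H

From (d): foxtrot ∈ H.
From (f): echo ∉ H.
(a) (exactly one): alpha ∉ H.
Suppose foxtrot ∈ Y: no assignment then satisfies all the clues, so foxtrot ∉ Y.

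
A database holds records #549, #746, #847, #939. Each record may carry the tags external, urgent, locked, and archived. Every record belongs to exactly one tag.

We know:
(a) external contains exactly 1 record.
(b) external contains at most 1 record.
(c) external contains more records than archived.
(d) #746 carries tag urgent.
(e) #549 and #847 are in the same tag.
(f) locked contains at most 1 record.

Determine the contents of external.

external = {#939}

From (d): #746 ∈ urgent.
Suppose #549 ∈ external: no assignment then satisfies all the clues, so #549 ∉ external.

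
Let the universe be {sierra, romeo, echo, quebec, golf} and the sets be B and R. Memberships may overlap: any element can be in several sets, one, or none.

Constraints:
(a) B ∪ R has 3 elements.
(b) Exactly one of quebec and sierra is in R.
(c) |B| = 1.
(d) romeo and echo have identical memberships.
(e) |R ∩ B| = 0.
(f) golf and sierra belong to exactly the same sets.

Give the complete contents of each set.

B = {quebec}; R = {golf, sierra}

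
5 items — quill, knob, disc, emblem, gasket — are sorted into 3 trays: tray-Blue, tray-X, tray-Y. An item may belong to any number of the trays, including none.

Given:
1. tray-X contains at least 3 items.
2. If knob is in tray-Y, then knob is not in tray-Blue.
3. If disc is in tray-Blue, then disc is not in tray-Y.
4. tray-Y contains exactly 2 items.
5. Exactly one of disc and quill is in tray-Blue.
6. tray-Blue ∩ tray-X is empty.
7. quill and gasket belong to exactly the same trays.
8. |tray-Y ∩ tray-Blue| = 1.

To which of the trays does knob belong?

knob: tray-X, tray-Y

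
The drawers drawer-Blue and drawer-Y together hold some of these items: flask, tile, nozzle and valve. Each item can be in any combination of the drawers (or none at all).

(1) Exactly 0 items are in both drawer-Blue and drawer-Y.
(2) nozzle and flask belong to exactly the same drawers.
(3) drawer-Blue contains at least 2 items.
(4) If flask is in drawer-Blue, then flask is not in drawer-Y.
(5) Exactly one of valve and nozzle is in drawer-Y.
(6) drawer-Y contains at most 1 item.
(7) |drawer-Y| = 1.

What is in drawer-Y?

drawer-Y = {valve}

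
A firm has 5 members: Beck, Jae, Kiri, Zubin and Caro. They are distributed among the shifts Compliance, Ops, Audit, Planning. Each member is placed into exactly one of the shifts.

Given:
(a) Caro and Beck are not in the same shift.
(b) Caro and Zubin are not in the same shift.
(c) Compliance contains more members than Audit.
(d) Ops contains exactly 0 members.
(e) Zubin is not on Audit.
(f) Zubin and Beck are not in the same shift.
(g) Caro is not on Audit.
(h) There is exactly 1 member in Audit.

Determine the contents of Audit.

Audit = {Beck}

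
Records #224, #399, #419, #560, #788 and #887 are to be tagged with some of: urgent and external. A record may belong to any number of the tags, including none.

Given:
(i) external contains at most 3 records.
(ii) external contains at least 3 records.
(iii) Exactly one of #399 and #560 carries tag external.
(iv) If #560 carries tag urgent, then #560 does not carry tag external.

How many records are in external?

3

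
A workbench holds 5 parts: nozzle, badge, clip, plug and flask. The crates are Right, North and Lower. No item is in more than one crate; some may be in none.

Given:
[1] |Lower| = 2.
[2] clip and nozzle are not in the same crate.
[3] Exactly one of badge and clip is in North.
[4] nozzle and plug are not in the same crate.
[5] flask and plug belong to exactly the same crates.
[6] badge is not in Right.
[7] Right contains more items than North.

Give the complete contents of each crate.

Right = {flask, plug}; North = {clip}; Lower = {badge, nozzle}

From (6): badge ∉ Right.
Suppose nozzle ∈ Right: no assignment then satisfies all the clues, so nozzle ∉ Right.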